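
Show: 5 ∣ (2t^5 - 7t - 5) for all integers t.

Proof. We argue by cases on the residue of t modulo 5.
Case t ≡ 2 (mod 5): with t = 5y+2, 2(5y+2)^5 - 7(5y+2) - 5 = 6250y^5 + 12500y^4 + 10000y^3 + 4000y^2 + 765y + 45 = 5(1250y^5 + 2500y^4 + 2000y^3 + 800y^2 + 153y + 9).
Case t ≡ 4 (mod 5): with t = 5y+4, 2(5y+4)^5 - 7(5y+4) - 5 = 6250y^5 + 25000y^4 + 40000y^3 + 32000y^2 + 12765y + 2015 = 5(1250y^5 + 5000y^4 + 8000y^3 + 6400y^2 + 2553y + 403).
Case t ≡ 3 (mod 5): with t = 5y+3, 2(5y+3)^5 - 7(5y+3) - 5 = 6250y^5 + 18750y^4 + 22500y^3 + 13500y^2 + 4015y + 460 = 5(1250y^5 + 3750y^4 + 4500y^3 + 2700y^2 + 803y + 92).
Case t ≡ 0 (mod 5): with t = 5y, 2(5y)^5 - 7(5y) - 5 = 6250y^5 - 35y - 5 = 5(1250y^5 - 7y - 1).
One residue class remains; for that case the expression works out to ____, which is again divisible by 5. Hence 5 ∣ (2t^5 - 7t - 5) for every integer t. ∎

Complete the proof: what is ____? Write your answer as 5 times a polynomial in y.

5(1250y^5 + 1250y^4 + 500y^3 + 100y^2 + 3y - 2)

Only t ≡ 1 (mod 5) is unaccounted for. Put t = 5y+1:
2(5y+1)^5 - 7(5y+1) - 5 expands to 6250y^5 + 6250y^4 + 2500y^3 + 500y^2 + 15y - 10,
and factoring out 5 leaves 5(1250y^5 + 1250y^4 + 500y^3 + 100y^2 + 3y - 2).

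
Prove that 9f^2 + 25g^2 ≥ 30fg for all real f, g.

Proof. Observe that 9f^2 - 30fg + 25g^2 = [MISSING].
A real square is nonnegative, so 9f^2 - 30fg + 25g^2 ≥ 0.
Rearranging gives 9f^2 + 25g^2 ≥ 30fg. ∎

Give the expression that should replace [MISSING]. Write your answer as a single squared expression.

9f^2 - 30fg + 25g^2 is a perfect-square trinomial: the outer terms are (3f)^2 and (5g)^2, and the cross term is -2·3f·5g.
So 9f^2 - 30fg + 25g^2 = (3f - 5g)^2 ≥ 0.

(3f - 5g)^2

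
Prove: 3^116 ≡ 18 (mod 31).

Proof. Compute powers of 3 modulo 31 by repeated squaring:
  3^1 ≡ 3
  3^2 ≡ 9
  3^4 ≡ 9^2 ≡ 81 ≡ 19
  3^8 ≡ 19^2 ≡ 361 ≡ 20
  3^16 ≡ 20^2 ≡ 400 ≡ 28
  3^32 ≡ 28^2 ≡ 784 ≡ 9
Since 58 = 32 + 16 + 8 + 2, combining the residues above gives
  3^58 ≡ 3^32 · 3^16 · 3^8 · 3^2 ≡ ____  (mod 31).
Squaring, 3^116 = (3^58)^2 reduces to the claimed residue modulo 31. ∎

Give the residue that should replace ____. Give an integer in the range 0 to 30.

7

3^32 · 3^16 · 3^8 · 3^2 ≡ 9 · 28 · 20 · 9 = 45360.
45360 mod 31 = 7, so 3^58 ≡ 7 (mod 31).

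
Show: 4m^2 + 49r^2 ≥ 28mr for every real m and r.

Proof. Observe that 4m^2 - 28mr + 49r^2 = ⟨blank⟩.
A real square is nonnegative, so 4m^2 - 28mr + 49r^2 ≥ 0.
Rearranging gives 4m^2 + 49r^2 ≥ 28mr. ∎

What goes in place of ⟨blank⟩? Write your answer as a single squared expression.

The leading and trailing coefficients are 2^2 and 7^2, and 28 = 2·2·7, so the trinomial is (2m - 7r)^2.
Hence 4m^2 - 28mr + 49r^2 ≥ 0.

(2m - 7r)^2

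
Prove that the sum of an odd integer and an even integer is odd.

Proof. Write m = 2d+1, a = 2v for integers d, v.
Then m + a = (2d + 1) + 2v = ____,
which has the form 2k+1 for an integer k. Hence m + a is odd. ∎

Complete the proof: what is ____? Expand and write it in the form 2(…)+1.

(2d + 1) + 2v = 2d + 2v + 1
= 2(d + v) + 1.
Since d + v is an integer, the sum is of the form 2k+1 for an integer k.

2(d + v) + 1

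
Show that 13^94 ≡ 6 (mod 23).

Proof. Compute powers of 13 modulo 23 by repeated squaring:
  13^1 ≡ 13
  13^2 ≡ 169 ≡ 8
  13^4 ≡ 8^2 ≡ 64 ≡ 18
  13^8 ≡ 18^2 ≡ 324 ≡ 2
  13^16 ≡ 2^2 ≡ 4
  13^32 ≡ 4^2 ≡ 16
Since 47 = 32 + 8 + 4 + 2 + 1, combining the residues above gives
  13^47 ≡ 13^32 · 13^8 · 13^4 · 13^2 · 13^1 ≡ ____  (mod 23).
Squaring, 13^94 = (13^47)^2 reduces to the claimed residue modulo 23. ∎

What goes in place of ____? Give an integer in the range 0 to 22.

13^32 · 13^8 · 13^4 · 13^2 · 13^1 ≡ 16 · 2 · 18 · 8 · 13 = 59904.
59904 mod 23 = 12, so 13^47 ≡ 12 (mod 23).

12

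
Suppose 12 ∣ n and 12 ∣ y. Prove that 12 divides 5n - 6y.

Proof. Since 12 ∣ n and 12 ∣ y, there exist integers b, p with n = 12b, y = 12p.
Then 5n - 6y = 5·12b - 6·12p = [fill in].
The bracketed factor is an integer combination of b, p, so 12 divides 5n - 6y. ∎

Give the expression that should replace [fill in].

Each term has a factor of 12: 5·12b - 6·12p = 12·(5b - 6p).
Since 5b - 6p is an integer, 12 ∣ (5n - 6y).

12(5b - 6p)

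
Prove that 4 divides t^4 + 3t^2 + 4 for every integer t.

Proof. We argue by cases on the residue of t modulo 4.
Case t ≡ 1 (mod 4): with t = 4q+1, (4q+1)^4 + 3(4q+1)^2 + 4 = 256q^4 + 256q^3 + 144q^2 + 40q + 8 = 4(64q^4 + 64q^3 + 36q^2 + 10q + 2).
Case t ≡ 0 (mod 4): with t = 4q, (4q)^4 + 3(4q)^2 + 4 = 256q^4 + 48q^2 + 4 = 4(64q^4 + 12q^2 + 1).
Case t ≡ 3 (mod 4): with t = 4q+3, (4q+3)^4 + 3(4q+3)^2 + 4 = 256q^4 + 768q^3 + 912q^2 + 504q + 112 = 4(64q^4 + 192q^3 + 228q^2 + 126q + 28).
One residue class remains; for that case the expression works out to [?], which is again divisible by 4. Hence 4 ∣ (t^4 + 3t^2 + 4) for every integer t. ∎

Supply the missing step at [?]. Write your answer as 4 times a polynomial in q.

The residues treated are {1, 0, 3}, so the missing case is t ≡ 2 (mod 4); write t = 4q+2.
Then (4q+2)^4 + 3(4q+2)^2 + 4 = 256q^4 + 512q^3 + 432q^2 + 176q + 32 = 4(64q^4 + 128q^3 + 108q^2 + 44q + 8).

4(64q^4 + 128q^3 + 108q^2 + 44q + 8)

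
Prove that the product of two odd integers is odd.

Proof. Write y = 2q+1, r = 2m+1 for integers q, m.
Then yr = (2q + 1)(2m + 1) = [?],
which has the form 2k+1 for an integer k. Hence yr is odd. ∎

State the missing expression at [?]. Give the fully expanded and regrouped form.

Expanding: (2q + 1)(2m + 1) = 4mq + 2m + 2q + 1.
Every term except the constant is even, so this is 2(2mq + m + q) + 1,
and 2mq + m + q ∈ ℤ gives the required form.

2(2mq + m + q) + 1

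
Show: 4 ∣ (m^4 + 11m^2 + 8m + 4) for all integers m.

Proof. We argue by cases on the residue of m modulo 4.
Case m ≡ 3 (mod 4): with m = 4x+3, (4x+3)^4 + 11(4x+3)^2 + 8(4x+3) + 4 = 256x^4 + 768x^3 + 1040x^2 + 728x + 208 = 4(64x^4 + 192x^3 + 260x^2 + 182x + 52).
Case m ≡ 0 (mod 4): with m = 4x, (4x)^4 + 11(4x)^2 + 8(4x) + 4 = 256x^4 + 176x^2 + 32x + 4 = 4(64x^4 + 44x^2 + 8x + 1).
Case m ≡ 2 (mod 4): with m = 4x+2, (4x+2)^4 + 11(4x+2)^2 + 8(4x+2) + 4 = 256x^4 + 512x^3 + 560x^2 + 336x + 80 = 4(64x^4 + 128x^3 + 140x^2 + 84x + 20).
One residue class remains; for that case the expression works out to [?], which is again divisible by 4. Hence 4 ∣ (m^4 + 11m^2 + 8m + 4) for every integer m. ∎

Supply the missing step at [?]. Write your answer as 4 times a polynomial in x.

The residues treated are {3, 0, 2}, so the missing case is m ≡ 1 (mod 4); write m = 4x+1.
Then (4x+1)^4 + 11(4x+1)^2 + 8(4x+1) + 4 = 256x^4 + 256x^3 + 272x^2 + 136x + 24 = 4(64x^4 + 64x^3 + 68x^2 + 34x + 6).

4(64x^4 + 64x^3 + 68x^2 + 34x + 6)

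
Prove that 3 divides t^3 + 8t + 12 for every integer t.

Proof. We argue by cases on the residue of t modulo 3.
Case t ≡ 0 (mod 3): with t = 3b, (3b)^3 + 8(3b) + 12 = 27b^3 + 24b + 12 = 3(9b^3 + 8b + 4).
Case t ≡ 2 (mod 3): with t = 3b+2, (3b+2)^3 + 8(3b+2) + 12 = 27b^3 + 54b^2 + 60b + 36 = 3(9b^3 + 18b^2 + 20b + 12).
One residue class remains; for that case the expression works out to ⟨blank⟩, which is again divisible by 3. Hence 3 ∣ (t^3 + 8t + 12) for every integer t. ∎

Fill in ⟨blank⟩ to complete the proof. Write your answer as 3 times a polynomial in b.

3(9b^3 + 9b^2 + 11b + 7)

Only t ≡ 1 (mod 3) is unaccounted for. Put t = 3b+1:
(3b+1)^3 + 8(3b+1) + 12 expands to 27b^3 + 27b^2 + 33b + 21,
and factoring out 3 leaves 3(9b^3 + 9b^2 + 11b + 7).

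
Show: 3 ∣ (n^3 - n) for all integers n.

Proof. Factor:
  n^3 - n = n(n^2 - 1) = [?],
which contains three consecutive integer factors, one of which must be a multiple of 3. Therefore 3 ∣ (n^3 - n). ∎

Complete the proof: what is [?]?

n(n^2 - 1) = n(n - 1)(n + 1) = (n - 1)n(n + 1).
These three factors are consecutive integers, so their product is divisible by 3.

(n - 1)n(n + 1)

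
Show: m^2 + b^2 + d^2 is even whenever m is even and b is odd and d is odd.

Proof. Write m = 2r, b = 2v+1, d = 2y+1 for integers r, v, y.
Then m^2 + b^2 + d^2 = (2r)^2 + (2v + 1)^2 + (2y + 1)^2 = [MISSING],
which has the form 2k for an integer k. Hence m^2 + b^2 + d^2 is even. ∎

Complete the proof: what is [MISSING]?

(2r)^2 + (2v + 1)^2 + (2y + 1)^2 = 4r^2 + 4v^2 + 4v + 4y^2 + 4y + 2
= 2(2r^2 + 2v^2 + 2v + 2y^2 + 2y + 1).
Since 2r^2 + 2v^2 + 2v + 2y^2 + 2y + 1 is an integer, the sum of squares is of the form 2k for an integer k.

2(2r^2 + 2v^2 + 2v + 2y^2 + 2y + 1)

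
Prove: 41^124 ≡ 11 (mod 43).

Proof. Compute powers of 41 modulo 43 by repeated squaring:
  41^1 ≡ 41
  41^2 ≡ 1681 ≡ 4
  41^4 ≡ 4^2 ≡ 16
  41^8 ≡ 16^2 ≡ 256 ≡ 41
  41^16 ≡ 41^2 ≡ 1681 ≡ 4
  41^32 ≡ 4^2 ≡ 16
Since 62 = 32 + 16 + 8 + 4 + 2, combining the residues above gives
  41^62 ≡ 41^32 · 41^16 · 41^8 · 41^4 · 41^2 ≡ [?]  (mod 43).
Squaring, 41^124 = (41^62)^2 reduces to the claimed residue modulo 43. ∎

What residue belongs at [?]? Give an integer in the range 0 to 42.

41^32 · 41^16 · 41^8 · 41^4 · 41^2 ≡ 16 · 4 · 41 · 16 · 4 = 167936.
167936 mod 43 = 21, so 41^62 ≡ 21 (mod 43).

21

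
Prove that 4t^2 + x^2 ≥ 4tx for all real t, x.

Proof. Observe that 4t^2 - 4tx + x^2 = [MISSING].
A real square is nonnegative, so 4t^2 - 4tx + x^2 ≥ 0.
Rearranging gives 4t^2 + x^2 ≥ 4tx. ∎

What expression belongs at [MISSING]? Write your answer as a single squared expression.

4t^2 - 4tx + x^2 is a perfect-square trinomial: the outer terms are (2t)^2 and (x)^2, and the cross term is -2·2t·x.
So 4t^2 - 4tx + x^2 = (2t - x)^2 ≥ 0.

(2t - x)^2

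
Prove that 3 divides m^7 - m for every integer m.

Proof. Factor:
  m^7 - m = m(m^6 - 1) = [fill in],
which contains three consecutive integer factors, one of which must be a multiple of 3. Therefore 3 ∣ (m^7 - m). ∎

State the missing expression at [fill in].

(m - 1)m(m + 1)(m^4 + m^2 + 1)

m^6 - 1 = (m^2 - 1)(m^4 + m^2 + 1), and m^2 - 1 = (m-1)(m+1).
So m(m^6 - 1) = (m - 1)m(m + 1)(m^4 + m^2 + 1).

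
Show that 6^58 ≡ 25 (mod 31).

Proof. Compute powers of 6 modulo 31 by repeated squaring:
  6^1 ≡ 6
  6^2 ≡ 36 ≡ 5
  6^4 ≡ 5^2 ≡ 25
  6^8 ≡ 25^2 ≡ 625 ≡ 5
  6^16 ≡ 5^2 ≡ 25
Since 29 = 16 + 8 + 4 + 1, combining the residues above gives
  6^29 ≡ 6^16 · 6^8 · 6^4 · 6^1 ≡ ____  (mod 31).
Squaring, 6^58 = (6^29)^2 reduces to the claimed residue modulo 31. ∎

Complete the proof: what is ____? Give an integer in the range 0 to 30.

Multiply the listed residues: 25 · 5 · 25 · 6 = 125 → 3125 → 18750.
Reducing modulo 31: 18750 = 604·31 + 26, so 6^29 ≡ 26.

26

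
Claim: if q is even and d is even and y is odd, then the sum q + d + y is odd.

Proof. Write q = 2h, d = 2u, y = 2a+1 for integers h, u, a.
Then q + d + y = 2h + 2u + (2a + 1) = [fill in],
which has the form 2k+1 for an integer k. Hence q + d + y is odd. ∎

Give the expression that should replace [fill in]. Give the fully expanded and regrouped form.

2(a + h + u) + 1

2h + 2u + (2a + 1) = 2a + 2h + 2u + 1
= 2(a + h + u) + 1.
Since a + h + u is an integer, the sum is of the form 2k+1 for an integer k.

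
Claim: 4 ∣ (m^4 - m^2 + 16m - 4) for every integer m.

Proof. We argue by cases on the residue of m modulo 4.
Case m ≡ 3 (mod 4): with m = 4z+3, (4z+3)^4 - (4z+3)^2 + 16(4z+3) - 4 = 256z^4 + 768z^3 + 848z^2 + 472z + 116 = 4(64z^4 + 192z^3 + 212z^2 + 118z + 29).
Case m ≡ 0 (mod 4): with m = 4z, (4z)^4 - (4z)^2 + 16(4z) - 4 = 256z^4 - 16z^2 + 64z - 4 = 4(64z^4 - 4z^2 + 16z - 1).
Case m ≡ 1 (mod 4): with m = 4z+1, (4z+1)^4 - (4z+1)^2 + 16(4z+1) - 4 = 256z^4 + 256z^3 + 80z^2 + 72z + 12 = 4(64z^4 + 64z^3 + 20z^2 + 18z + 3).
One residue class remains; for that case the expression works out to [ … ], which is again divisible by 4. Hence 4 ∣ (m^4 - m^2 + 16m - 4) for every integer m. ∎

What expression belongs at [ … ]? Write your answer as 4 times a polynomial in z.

4(64z^4 + 128z^3 + 92z^2 + 44z + 10)

The residues treated are {3, 0, 1}, so the missing case is m ≡ 2 (mod 4); write m = 4z+2.
Then (4z+2)^4 - (4z+2)^2 + 16(4z+2) - 4 = 256z^4 + 512z^3 + 368z^2 + 176z + 40 = 4(64z^4 + 128z^3 + 92z^2 + 44z + 10).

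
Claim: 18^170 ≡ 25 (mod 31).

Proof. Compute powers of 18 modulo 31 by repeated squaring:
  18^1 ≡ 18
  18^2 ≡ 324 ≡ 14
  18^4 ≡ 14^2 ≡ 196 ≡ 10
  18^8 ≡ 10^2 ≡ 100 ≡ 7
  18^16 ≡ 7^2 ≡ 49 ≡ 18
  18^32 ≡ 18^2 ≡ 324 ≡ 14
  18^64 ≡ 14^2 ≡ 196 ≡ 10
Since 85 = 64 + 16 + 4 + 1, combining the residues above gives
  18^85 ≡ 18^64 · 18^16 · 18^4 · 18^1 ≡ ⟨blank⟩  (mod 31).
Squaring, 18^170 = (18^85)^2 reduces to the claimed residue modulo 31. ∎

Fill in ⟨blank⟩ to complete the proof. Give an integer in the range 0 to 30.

5

Multiply the listed residues: 10 · 18 · 10 · 18 = 180 → 1800 → 32400.
Reducing modulo 31: 32400 = 1045·31 + 5, so 18^85 ≡ 5.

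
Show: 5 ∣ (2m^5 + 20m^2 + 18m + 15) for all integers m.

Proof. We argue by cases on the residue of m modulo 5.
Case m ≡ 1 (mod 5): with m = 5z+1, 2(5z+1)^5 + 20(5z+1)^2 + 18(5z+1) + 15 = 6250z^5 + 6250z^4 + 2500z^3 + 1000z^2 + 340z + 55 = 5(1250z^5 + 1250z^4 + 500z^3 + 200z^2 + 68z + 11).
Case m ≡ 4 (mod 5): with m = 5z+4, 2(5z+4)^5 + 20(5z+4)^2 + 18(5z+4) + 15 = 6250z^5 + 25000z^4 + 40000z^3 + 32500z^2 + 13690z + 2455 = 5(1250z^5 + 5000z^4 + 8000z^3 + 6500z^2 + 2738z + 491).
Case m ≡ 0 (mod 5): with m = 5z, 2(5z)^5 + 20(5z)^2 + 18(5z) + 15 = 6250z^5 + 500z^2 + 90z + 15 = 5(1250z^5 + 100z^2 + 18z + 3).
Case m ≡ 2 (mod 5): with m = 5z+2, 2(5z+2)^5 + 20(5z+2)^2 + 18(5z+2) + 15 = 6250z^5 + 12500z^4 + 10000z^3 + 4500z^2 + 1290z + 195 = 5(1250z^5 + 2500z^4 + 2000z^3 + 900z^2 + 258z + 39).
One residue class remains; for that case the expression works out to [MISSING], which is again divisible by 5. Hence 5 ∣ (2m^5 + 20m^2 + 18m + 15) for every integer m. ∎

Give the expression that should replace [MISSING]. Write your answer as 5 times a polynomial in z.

5(1250z^5 + 3750z^4 + 4500z^3 + 2800z^2 + 948z + 147)

The residues treated are {1, 4, 0, 2}, so the missing case is m ≡ 3 (mod 5); write m = 5z+3.
Then 2(5z+3)^5 + 20(5z+3)^2 + 18(5z+3) + 15 = 6250z^5 + 18750z^4 + 22500z^3 + 14000z^2 + 4740z + 735 = 5(1250z^5 + 3750z^4 + 4500z^3 + 2800z^2 + 948z + 147).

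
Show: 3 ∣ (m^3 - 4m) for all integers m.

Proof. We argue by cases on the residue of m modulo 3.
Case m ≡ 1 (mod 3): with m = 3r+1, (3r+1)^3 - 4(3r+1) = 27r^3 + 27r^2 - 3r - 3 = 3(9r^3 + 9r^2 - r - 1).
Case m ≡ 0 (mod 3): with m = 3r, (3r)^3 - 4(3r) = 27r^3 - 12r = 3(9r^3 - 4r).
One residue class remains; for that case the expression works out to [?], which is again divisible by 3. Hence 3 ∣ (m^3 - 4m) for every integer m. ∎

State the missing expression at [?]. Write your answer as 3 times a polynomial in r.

Only m ≡ 2 (mod 3) is unaccounted for. Put m = 3r+2:
(3r+2)^3 - 4(3r+2) expands to 27r^3 + 54r^2 + 24r,
and factoring out 3 leaves 3(9r^3 + 18r^2 + 8r).

3(9r^3 + 18r^2 + 8r)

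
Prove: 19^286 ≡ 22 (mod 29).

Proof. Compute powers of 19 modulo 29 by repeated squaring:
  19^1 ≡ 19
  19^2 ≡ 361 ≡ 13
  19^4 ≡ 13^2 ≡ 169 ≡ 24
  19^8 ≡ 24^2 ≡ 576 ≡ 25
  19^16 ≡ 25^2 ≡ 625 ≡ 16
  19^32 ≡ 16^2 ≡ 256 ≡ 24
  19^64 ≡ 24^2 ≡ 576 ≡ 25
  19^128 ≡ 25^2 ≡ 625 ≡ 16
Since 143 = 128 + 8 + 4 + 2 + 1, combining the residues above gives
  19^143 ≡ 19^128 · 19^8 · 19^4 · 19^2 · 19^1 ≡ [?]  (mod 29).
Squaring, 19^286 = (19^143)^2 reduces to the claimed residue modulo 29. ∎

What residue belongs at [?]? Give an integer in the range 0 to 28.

Multiply the listed residues: 16 · 25 · 24 · 13 · 19 = 400 → 9600 → 124800 → 2371200.
Reducing modulo 29: 2371200 = 81765·29 + 15, so 19^143 ≡ 15.

15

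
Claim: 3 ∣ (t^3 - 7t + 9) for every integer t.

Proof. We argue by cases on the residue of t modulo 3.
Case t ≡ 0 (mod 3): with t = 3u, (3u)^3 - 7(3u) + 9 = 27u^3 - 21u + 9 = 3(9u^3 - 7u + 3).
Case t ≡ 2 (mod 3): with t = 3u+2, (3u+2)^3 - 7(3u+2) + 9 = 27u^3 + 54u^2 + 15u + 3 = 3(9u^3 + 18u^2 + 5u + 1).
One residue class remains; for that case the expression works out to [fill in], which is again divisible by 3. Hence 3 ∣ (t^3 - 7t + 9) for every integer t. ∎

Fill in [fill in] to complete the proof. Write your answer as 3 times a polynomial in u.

Only t ≡ 1 (mod 3) is unaccounted for. Put t = 3u+1:
(3u+1)^3 - 7(3u+1) + 9 expands to 27u^3 + 27u^2 - 12u + 3,
and factoring out 3 leaves 3(9u^3 + 9u^2 - 4u + 1).

3(9u^3 + 9u^2 - 4u + 1)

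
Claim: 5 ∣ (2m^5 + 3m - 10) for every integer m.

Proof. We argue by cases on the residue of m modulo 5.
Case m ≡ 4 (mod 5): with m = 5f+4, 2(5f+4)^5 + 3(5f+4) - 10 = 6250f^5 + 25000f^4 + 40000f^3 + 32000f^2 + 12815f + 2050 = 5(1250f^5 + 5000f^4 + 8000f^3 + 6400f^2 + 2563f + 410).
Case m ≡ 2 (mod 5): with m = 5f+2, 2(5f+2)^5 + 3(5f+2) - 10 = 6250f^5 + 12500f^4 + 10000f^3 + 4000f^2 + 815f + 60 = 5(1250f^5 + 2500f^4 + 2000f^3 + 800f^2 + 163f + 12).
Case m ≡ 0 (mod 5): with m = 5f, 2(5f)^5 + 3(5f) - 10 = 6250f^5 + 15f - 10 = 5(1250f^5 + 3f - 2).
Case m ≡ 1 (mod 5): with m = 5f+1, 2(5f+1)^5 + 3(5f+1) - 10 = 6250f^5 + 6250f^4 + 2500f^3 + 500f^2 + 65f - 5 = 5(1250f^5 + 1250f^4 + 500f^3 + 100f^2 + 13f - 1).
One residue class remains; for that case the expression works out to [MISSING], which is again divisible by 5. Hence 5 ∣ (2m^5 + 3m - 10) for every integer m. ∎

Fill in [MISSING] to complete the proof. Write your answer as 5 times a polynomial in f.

5(1250f^5 + 3750f^4 + 4500f^3 + 2700f^2 + 813f + 97)

Only m ≡ 3 (mod 5) is unaccounted for. Put m = 5f+3:
2(5f+3)^5 + 3(5f+3) - 10 expands to 6250f^5 + 18750f^4 + 22500f^3 + 13500f^2 + 4065f + 485,
and factoring out 5 leaves 5(1250f^5 + 3750f^4 + 4500f^3 + 2700f^2 + 813f + 97).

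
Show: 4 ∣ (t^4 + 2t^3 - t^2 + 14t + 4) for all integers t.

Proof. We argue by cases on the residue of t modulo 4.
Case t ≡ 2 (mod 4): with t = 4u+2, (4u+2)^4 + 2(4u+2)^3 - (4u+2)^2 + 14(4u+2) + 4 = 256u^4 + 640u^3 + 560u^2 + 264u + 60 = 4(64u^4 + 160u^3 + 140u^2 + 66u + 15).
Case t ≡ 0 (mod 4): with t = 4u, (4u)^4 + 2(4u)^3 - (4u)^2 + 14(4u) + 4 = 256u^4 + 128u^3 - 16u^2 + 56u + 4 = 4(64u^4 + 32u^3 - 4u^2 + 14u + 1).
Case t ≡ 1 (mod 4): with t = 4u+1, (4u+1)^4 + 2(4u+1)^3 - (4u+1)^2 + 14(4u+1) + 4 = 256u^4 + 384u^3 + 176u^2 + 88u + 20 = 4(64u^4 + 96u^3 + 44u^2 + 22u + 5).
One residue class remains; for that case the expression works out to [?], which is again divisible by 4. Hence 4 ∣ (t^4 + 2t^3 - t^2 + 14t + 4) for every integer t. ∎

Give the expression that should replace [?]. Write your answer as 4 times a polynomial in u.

Only t ≡ 3 (mod 4) is unaccounted for. Put t = 4u+3:
(4u+3)^4 + 2(4u+3)^3 - (4u+3)^2 + 14(4u+3) + 4 expands to 256u^4 + 896u^3 + 1136u^2 + 680u + 172,
and factoring out 4 leaves 4(64u^4 + 224u^3 + 284u^2 + 170u + 43).

4(64u^4 + 224u^3 + 284u^2 + 170u + 43)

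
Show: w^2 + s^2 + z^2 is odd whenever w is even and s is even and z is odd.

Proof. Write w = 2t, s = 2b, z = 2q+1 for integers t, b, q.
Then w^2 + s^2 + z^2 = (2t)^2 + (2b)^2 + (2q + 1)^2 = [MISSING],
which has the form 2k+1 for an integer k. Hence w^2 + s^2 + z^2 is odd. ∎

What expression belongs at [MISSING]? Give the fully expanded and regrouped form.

2(2b^2 + 2q^2 + 2q + 2t^2) + 1

(2t)^2 + (2b)^2 + (2q + 1)^2 = 4b^2 + 4q^2 + 4q + 4t^2 + 1
= 2(2b^2 + 2q^2 + 2q + 2t^2) + 1.
Since 2b^2 + 2q^2 + 2q + 2t^2 is an integer, the sum of squares is of the form 2k+1 for an integer k.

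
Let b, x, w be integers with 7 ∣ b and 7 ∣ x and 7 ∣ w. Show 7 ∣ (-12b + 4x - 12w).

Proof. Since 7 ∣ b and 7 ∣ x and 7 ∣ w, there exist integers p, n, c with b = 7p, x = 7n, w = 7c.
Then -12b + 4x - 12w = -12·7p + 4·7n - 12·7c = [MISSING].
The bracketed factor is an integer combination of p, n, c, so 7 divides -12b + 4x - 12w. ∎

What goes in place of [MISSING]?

Each term has a factor of 7: -12·7p + 4·7n - 12·7c = 7·(-12c + 4n - 12p).
Since -12c + 4n - 12p is an integer, 7 ∣ (-12b + 4x - 12w).

7(-12c + 4n - 12p)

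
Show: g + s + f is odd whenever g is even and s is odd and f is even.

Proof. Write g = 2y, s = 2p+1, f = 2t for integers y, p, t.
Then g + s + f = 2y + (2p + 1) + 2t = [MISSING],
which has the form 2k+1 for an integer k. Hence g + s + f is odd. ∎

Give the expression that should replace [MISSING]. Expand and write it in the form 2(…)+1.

2(p + t + y) + 1

2y + (2p + 1) + 2t = 2p + 2t + 2y + 1
= 2(p + t + y) + 1.
Since p + t + y is an integer, the sum is of the form 2k+1 for an integer k.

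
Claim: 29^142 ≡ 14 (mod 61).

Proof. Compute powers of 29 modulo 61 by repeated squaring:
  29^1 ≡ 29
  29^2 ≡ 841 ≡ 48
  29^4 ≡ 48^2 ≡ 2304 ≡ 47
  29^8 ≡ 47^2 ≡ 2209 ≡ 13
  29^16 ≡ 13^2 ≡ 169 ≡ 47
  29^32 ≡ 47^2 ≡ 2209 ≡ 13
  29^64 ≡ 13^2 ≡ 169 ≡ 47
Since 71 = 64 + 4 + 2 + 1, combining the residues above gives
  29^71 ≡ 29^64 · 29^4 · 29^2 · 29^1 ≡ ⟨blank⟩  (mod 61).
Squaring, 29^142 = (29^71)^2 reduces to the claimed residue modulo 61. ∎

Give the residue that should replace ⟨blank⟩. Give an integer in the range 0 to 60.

Multiply the listed residues: 47 · 47 · 48 · 29 = 2209 → 106032 → 3074928.
Reducing modulo 61: 3074928 = 50408·61 + 40, so 29^71 ≡ 40.

40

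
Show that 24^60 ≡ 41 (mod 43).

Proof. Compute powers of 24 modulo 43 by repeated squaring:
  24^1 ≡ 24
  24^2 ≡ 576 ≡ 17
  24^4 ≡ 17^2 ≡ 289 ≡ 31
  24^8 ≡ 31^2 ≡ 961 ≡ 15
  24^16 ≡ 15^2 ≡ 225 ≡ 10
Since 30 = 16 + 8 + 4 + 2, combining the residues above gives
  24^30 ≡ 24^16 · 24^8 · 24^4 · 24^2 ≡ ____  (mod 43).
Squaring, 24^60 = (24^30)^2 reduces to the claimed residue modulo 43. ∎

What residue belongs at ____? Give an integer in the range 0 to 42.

Multiply the listed residues: 10 · 15 · 31 · 17 = 150 → 4650 → 79050.
Reducing modulo 43: 79050 = 1838·43 + 16, so 24^30 ≡ 16.

16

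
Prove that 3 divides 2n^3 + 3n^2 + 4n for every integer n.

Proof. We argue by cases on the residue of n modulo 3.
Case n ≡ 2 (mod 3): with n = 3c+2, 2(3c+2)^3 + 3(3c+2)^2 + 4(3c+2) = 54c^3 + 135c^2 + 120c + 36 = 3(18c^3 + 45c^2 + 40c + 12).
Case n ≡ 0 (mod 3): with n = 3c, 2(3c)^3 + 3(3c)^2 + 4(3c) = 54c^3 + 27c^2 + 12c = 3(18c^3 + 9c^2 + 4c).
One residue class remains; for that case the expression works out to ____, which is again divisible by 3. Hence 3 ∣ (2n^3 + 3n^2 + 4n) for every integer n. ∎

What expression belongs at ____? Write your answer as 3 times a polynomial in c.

3(18c^3 + 27c^2 + 16c + 3)

The residues treated are {2, 0}, so the missing case is n ≡ 1 (mod 3); write n = 3c+1.
Then 2(3c+1)^3 + 3(3c+1)^2 + 4(3c+1) = 54c^3 + 81c^2 + 48c + 9 = 3(18c^3 + 27c^2 + 16c + 3).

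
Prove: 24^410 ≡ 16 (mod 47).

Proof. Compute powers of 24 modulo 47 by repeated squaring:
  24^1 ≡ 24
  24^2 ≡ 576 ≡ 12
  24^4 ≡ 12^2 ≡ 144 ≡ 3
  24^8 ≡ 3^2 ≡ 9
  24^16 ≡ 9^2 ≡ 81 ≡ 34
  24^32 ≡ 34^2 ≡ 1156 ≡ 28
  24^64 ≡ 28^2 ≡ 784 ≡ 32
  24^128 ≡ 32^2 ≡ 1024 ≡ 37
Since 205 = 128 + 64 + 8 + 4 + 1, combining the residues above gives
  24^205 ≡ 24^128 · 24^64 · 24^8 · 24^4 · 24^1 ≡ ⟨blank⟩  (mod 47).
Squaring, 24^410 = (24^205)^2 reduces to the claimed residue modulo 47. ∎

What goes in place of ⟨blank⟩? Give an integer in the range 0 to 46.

4

Multiply the listed residues: 37 · 32 · 9 · 3 · 24 = 1184 → 10656 → 31968 → 767232.
Reducing modulo 47: 767232 = 16324·47 + 4, so 24^205 ≡ 4.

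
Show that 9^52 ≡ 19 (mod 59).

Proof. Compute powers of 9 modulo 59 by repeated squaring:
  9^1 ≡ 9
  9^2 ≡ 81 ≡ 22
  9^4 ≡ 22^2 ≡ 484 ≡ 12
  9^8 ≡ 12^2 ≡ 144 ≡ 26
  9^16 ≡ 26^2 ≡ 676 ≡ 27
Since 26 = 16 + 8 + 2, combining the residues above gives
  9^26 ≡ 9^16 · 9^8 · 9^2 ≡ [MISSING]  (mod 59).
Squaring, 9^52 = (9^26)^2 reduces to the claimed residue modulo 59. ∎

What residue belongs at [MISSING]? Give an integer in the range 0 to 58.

9^16 · 9^8 · 9^2 ≡ 27 · 26 · 22 = 15444.
15444 mod 59 = 45, so 9^26 ≡ 45 (mod 59).

45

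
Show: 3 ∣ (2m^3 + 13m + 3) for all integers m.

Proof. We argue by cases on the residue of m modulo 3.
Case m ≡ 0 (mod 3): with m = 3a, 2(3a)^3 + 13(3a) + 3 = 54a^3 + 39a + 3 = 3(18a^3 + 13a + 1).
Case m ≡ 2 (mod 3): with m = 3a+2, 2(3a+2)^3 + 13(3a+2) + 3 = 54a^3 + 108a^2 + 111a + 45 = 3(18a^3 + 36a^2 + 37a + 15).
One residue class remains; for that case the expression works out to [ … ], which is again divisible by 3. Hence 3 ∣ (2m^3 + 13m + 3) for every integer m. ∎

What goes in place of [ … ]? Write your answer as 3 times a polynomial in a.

The residues treated are {0, 2}, so the missing case is m ≡ 1 (mod 3); write m = 3a+1.
Then 2(3a+1)^3 + 13(3a+1) + 3 = 54a^3 + 54a^2 + 57a + 18 = 3(18a^3 + 18a^2 + 19a + 6).

3(18a^3 + 18a^2 + 19a + 6)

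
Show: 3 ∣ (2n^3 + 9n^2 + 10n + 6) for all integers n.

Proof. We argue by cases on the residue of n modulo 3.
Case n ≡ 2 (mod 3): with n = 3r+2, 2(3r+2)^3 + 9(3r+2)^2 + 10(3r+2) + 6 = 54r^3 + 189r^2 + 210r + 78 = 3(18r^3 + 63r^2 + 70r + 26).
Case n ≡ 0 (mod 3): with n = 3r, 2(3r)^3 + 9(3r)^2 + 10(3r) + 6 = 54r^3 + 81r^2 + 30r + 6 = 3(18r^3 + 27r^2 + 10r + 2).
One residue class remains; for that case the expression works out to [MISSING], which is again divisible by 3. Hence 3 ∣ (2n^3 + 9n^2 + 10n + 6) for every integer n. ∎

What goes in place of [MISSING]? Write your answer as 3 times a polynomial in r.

3(18r^3 + 45r^2 + 34r + 9)

The residues treated are {2, 0}, so the missing case is n ≡ 1 (mod 3); write n = 3r+1.
Then 2(3r+1)^3 + 9(3r+1)^2 + 10(3r+1) + 6 = 54r^3 + 135r^2 + 102r + 27 = 3(18r^3 + 45r^2 + 34r + 9).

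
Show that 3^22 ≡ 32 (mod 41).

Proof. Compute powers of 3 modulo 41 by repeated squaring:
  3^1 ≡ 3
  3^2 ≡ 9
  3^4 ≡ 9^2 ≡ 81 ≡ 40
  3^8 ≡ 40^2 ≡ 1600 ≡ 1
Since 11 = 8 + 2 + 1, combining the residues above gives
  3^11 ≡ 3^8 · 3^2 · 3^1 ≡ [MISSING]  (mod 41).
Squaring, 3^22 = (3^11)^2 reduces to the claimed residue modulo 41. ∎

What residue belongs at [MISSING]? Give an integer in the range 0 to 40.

27

Multiply the listed residues: 1 · 9 · 3 = 9 → 27.
Reducing modulo 41: 27 = 0·41 + 27, so 3^11 ≡ 27.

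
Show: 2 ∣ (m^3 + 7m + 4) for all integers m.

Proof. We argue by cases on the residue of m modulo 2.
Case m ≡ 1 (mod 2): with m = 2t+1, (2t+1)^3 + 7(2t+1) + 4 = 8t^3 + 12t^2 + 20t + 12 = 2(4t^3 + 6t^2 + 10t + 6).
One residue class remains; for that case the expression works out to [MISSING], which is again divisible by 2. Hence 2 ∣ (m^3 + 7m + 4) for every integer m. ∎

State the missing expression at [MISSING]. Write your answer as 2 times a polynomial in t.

2(4t^3 + 7t + 2)

Only m ≡ 0 (mod 2) is unaccounted for. Put m = 2t:
(2t)^3 + 7(2t) + 4 expands to 8t^3 + 14t + 4,
and factoring out 2 leaves 2(4t^3 + 7t + 2).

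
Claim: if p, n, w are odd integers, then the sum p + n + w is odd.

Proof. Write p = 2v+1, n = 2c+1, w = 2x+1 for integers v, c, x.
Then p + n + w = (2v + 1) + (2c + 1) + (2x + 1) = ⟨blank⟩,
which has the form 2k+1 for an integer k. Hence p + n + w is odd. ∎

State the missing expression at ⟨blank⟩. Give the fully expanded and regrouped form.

Expanding: (2v + 1) + (2c + 1) + (2x + 1) = 2c + 2v + 2x + 3.
Every term except the constant is even, so this is 2(c + v + x + 1) + 1,
and c + v + x + 1 ∈ ℤ gives the required form.

2(c + v + x + 1) + 1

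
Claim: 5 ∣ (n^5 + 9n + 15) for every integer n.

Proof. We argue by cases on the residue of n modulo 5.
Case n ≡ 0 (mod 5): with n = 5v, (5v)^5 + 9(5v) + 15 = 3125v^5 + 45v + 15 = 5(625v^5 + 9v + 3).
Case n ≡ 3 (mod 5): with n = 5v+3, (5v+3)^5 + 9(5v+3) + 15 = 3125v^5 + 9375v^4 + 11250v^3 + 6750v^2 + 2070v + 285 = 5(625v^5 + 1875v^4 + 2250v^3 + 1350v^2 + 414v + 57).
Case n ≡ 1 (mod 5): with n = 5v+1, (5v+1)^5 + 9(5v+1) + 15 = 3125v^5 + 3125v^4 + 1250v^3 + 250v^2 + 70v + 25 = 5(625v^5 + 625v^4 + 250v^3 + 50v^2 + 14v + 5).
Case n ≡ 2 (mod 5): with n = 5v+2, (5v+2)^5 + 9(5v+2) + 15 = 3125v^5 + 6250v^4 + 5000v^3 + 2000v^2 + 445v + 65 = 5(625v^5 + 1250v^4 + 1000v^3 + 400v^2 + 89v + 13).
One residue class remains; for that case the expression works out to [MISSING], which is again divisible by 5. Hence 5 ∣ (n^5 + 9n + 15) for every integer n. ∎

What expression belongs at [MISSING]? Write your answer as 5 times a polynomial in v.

The residues treated are {0, 3, 1, 2}, so the missing case is n ≡ 4 (mod 5); write n = 5v+4.
Then (5v+4)^5 + 9(5v+4) + 15 = 3125v^5 + 12500v^4 + 20000v^3 + 16000v^2 + 6445v + 1075 = 5(625v^5 + 2500v^4 + 4000v^3 + 3200v^2 + 1289v + 215).

5(625v^5 + 2500v^4 + 4000v^3 + 3200v^2 + 1289v + 215)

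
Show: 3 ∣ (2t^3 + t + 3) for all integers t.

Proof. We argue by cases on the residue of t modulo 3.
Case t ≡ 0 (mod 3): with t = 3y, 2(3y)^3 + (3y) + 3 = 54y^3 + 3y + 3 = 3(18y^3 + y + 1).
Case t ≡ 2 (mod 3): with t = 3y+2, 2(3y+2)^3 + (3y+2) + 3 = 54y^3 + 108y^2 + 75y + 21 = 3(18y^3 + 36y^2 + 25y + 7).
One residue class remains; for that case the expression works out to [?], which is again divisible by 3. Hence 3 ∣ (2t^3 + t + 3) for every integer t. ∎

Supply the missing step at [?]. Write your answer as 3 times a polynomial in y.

Only t ≡ 1 (mod 3) is unaccounted for. Put t = 3y+1:
2(3y+1)^3 + (3y+1) + 3 expands to 54y^3 + 54y^2 + 21y + 6,
and factoring out 3 leaves 3(18y^3 + 18y^2 + 7y + 2).

3(18y^3 + 18y^2 + 7y + 2)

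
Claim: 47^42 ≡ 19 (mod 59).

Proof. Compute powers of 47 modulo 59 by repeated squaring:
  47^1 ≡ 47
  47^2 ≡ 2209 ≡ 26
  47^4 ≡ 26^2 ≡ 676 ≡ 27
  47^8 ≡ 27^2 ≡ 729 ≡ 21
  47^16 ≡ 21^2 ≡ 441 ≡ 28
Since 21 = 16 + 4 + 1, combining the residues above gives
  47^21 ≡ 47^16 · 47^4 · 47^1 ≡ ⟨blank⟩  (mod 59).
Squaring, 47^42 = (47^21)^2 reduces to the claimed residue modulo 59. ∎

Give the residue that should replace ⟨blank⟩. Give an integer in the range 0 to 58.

14

47^16 · 47^4 · 47^1 ≡ 28 · 27 · 47 = 35532.
35532 mod 59 = 14, so 47^21 ≡ 14 (mod 59).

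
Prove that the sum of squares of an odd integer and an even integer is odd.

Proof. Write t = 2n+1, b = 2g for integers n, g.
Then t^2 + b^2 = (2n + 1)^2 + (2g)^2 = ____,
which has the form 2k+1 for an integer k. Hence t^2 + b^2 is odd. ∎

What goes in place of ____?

2(2g^2 + 2n^2 + 2n) + 1

Expanding: (2n + 1)^2 + (2g)^2 = 4g^2 + 4n^2 + 4n + 1.
Every term except the constant is even, so this is 2(2g^2 + 2n^2 + 2n) + 1,
and 2g^2 + 2n^2 + 2n ∈ ℤ gives the required form.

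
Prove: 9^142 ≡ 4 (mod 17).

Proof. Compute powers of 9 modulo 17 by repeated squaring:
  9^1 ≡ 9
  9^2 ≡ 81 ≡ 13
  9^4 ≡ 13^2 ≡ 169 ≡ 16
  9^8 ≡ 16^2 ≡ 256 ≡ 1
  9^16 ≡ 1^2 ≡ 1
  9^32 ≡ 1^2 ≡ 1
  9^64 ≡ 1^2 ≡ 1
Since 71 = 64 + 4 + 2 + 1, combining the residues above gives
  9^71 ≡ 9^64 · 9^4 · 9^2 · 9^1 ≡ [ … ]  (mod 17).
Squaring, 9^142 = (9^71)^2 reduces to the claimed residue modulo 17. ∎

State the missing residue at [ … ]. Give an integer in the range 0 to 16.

9^64 · 9^4 · 9^2 · 9^1 ≡ 1 · 16 · 13 · 9 = 1872.
1872 mod 17 = 2, so 9^71 ≡ 2 (mod 17).

2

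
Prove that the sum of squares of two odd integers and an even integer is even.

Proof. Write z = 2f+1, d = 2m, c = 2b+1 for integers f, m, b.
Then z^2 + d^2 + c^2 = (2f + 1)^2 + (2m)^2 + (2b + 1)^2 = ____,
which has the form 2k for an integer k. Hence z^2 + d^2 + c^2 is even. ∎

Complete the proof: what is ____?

Expanding: (2f + 1)^2 + (2m)^2 + (2b + 1)^2 = 4b^2 + 4b + 4f^2 + 4f + 4m^2 + 2.
Every term is even; pulling out the factor of 2 gives 2(2b^2 + 2b + 2f^2 + 2f + 2m^2 + 1).

2(2b^2 + 2b + 2f^2 + 2f + 2m^2 + 1)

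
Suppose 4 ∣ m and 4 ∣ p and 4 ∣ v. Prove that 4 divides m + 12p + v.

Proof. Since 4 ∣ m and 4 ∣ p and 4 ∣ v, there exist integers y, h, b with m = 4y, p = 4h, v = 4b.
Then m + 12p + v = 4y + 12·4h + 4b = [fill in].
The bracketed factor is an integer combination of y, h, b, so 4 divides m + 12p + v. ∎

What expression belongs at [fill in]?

4(b + 12h + y)

Pull the common 4 out of every term: 4y + 12·4h + 4b = 4(b + 12h + y).
b + 12h + y is an integer, which exhibits the divisibility.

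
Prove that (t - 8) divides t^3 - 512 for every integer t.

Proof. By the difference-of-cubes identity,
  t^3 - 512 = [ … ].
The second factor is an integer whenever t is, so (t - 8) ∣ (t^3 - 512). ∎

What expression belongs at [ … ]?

Polynomial division of t^3 - 512 by t - 8 leaves remainder 0 and quotient t^2 + 8t + 64.
Hence t^3 - 512 = (t - 8)(t^2 + 8t + 64).

(t - 8)(t^2 + 8t + 64)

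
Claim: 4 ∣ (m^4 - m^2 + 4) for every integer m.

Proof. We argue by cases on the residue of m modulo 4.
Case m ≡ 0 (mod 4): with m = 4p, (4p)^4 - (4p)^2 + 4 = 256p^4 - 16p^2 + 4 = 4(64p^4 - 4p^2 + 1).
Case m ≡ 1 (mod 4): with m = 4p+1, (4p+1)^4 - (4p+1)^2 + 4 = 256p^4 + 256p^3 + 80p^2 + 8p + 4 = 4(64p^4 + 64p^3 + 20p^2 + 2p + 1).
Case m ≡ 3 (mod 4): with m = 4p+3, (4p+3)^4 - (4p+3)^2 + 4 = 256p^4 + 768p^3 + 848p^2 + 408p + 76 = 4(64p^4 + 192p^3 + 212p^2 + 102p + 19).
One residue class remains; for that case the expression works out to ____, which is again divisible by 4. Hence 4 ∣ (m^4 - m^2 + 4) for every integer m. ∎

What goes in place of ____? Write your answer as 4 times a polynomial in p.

4(64p^4 + 128p^3 + 92p^2 + 28p + 4)

Only m ≡ 2 (mod 4) is unaccounted for. Put m = 4p+2:
(4p+2)^4 - (4p+2)^2 + 4 expands to 256p^4 + 512p^3 + 368p^2 + 112p + 16,
and factoring out 4 leaves 4(64p^4 + 128p^3 + 92p^2 + 28p + 4).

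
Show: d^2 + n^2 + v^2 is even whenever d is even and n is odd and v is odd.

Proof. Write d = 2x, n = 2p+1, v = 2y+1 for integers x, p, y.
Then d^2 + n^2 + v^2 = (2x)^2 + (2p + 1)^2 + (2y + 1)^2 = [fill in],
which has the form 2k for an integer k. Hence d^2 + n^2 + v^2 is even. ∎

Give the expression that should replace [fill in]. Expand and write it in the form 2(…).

Expanding: (2x)^2 + (2p + 1)^2 + (2y + 1)^2 = 4p^2 + 4p + 4x^2 + 4y^2 + 4y + 2.
Every term is even; pulling out the factor of 2 gives 2(2p^2 + 2p + 2x^2 + 2y^2 + 2y + 1).

2(2p^2 + 2p + 2x^2 + 2y^2 + 2y + 1)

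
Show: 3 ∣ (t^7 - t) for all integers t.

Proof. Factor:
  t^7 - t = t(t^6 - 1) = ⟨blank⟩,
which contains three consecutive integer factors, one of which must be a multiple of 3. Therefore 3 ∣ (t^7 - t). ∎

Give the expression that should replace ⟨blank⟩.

(t - 1)t(t + 1)(t^4 + t^2 + 1)

t^6 - 1 = (t^2 - 1)(t^4 + t^2 + 1), and t^2 - 1 = (t-1)(t+1).
So t(t^6 - 1) = (t - 1)t(t + 1)(t^4 + t^2 + 1).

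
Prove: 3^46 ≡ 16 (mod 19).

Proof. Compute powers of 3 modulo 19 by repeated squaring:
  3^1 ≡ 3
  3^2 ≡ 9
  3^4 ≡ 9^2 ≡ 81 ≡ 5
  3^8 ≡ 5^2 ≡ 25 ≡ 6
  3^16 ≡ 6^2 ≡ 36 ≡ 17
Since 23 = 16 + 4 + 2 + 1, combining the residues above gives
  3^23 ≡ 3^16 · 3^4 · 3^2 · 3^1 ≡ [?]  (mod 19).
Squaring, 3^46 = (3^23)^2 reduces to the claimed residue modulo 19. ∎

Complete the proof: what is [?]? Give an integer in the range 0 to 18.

15

Multiply the listed residues: 17 · 5 · 9 · 3 = 85 → 765 → 2295.
Reducing modulo 19: 2295 = 120·19 + 15, so 3^23 ≡ 15.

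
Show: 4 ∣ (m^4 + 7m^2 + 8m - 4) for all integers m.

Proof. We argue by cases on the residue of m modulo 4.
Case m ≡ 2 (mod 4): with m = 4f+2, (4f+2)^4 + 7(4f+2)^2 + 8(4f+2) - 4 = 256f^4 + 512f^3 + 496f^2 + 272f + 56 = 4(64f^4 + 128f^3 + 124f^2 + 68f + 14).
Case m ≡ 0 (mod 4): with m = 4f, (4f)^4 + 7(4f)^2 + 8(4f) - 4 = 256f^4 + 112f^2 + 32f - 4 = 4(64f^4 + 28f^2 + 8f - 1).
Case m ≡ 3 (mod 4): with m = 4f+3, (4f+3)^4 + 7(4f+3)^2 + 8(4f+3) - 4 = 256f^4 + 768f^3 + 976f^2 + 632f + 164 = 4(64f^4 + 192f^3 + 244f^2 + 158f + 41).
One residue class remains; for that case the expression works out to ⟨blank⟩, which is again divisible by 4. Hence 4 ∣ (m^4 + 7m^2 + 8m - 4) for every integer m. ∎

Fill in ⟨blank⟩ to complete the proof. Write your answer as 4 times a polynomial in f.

The residues treated are {2, 0, 3}, so the missing case is m ≡ 1 (mod 4); write m = 4f+1.
Then (4f+1)^4 + 7(4f+1)^2 + 8(4f+1) - 4 = 256f^4 + 256f^3 + 208f^2 + 104f + 12 = 4(64f^4 + 64f^3 + 52f^2 + 26f + 3).

4(64f^4 + 64f^3 + 52f^2 + 26f + 3)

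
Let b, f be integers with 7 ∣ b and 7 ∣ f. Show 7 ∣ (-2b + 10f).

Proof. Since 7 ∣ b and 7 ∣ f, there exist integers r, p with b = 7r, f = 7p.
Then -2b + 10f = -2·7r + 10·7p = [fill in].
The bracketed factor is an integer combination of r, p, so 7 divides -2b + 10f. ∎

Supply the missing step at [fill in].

Pull the common 7 out of every term: -2·7r + 10·7p = 7(10p - 2r).
10p - 2r is an integer, which exhibits the divisibility.

7(10p - 2r)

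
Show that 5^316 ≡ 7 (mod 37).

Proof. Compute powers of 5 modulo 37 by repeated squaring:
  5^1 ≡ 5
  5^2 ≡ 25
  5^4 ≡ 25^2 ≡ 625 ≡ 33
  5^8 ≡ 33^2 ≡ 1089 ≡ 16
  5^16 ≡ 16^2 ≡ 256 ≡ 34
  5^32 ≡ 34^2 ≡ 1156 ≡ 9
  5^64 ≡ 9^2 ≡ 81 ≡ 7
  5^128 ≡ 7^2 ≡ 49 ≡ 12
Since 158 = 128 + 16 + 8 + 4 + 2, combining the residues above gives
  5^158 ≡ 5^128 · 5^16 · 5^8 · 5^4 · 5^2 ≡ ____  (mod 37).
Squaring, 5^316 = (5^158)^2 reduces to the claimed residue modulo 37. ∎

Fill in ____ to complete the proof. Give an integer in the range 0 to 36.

28

Multiply the listed residues: 12 · 34 · 16 · 33 · 25 = 408 → 6528 → 215424 → 5385600.
Reducing modulo 37: 5385600 = 145556·37 + 28, so 5^158 ≡ 28.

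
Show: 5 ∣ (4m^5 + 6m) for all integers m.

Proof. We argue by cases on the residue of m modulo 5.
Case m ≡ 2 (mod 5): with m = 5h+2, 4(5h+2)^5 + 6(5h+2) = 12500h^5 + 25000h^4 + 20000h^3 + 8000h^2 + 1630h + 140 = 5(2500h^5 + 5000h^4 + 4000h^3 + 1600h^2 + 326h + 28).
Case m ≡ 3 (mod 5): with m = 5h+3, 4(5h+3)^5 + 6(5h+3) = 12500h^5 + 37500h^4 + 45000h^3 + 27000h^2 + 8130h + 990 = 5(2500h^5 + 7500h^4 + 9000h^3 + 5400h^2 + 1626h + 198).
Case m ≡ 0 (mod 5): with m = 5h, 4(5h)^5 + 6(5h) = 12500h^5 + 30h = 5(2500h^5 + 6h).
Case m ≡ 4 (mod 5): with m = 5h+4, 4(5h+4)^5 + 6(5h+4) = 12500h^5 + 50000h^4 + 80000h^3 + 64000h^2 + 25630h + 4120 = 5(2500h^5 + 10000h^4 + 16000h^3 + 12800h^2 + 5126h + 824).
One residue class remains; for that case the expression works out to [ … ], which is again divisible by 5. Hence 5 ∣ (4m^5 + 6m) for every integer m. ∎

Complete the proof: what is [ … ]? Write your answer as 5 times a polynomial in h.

5(2500h^5 + 2500h^4 + 1000h^3 + 200h^2 + 26h + 2)

The residues treated are {2, 3, 0, 4}, so the missing case is m ≡ 1 (mod 5); write m = 5h+1.
Then 4(5h+1)^5 + 6(5h+1) = 12500h^5 + 12500h^4 + 5000h^3 + 1000h^2 + 130h + 10 = 5(2500h^5 + 2500h^4 + 1000h^3 + 200h^2 + 26h + 2).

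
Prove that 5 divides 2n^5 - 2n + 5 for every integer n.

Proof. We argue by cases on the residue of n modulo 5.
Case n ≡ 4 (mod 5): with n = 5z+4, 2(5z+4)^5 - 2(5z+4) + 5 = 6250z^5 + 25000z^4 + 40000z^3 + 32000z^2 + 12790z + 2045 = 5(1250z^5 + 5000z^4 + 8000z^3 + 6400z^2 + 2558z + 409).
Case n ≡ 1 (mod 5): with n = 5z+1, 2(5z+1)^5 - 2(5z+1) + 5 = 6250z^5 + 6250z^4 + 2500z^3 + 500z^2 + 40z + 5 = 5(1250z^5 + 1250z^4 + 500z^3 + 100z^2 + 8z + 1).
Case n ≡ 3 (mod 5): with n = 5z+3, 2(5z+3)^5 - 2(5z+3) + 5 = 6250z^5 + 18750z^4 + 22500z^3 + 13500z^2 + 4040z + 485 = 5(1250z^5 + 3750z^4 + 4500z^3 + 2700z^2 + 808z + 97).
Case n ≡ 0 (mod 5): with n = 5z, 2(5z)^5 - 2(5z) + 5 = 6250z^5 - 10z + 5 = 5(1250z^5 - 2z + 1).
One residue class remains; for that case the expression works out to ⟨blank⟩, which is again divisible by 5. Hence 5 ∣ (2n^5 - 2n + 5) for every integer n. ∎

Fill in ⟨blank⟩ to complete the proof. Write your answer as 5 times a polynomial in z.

Only n ≡ 2 (mod 5) is unaccounted for. Put n = 5z+2:
2(5z+2)^5 - 2(5z+2) + 5 expands to 6250z^5 + 12500z^4 + 10000z^3 + 4000z^2 + 790z + 65,
and factoring out 5 leaves 5(1250z^5 + 2500z^4 + 2000z^3 + 800z^2 + 158z + 13).

5(1250z^5 + 2500z^4 + 2000z^3 + 800z^2 + 158z + 13)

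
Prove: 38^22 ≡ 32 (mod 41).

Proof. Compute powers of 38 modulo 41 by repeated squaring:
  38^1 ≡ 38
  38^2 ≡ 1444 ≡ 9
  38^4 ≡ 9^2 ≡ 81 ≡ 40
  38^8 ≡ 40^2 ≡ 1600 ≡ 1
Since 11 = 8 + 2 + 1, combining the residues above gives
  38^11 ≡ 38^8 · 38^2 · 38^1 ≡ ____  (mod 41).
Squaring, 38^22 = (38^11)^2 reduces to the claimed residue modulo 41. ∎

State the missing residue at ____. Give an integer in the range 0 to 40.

14

38^8 · 38^2 · 38^1 ≡ 1 · 9 · 38 = 342.
342 mod 41 = 14, so 38^11 ≡ 14 (mod 41).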